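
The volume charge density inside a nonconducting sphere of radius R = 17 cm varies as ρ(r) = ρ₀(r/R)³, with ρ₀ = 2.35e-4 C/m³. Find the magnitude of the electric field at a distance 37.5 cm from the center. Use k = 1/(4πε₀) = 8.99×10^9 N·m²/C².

E ≈ 1.55×10^5 N/C

By spherical symmetry E is radial; choose a Gaussian sphere of radius r = 37.5 cm (r > R, all charge enclosed).
Q_enc = 4π ∫₀^R ρ₀(r'/R)^3 r'² dr' = 4πρ₀R³/6 = 2.418×10^-6 C.
By Gauss's law, ∮E·dA = E·4πr² = Q_enc/ε₀.
E = k|Q_enc|/r² = (8.99×10^9)(2.418e-6)/(0.375)² = 1.55×10^5 N/C.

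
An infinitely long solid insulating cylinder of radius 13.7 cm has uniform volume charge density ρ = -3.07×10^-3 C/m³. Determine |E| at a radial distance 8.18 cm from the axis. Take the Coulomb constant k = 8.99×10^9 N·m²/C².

|E| = 1.42×10^7 V/m

Coaxial Gaussian cylinder, radius r = 8.18 cm, length L (r < R).
Charge inside radius r per length L is ρ·πr²·L, so λ_enc = ρπr² = -6.453×10^-5 C/m.
Gauss's law: E·2πrL = λ_enc L/ε₀.
E = 2k|λ_enc|/r = 2(8.99×10^9)(6.453e-5)/(0.0818) = 1.42e7 N/C.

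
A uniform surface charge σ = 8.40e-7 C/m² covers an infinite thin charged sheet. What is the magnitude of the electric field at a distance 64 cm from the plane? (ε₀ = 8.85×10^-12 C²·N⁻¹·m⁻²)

E ≈ 4.75×10^4 N/C

Choose a cylindrical pillbox piercing the sheet, end faces (area A) parallel to it.
Only the two end caps contribute flux: Φ = 2EA. With Q_enc = σA, Gauss's law gives E = |σ|/(2ε₀).
E = |σ|/(2ε₀) = (8.40×10^-7)/(2·8.85×10^-12) = 4.75e4 N/C.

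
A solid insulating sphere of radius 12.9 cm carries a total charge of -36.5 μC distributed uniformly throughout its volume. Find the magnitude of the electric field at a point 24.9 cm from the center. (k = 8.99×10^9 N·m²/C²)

E ≈ 5.29e6 N/C

Use a concentric Gaussian sphere at r = 24.9 cm (r > R, so the entire charge is enclosed).
Q_enc = -36.5 μC = -3.65×10^-5 C.
By Gauss's law, ∮E·dA = E·4πr² = Q_enc/ε₀.
E = k|Q_enc|/r² = (8.99×10^9)(3.65e-5)/(0.249)² = 5.29e6 N/C.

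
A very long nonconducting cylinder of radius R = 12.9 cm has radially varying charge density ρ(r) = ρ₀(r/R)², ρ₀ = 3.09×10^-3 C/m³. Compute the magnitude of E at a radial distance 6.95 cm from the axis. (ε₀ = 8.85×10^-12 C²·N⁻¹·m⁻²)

1.76×10^6 N/C

By cylindrical symmetry E is radial; use a coaxial Gaussian cylinder of radius 6.95 cm and length L (r < R).
Integrating ρ over the cross-section to radius r: λ_enc = (2πρ₀/R²) ∫₀^r r'^3 dr' = 2πρ₀ r^4/(4·R²) = 6.805e-6 C/m.
Since E is radial and uniform over the curved surface, Φ = E·2πrL = Q_enc/ε₀ = λ_enc L/ε₀.
E = |λ_enc|/(2πε₀r) = (6.805×10^-6)/(2π·8.85×10^-12·0.0695) = 1.76×10^6 N/C.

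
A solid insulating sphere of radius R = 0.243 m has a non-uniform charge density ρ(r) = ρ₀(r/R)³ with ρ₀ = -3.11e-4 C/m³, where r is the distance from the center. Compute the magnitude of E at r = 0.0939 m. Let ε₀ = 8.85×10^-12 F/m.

Symmetry ⇒ E = E(r) r̂. Gaussian sphere of radius r = 0.0939 m (r < R).
Q_enc = ∫₀^r ρ(r')·4πr'² dr' = (4πρ₀/R³) ∫₀^r r'^5 dr' = 4πρ₀ r^6/(6·R³) = -3.112×10^-8 C.
Gauss's law: E·4πr² = Q_enc/ε₀.
E = |Q_enc|/(4πε₀r²) = (3.112×10^-8)/(4π·8.85×10^-12·(0.0939)²) = 3.17e4 N/C.

|E| ≈ 3.17e4 V/m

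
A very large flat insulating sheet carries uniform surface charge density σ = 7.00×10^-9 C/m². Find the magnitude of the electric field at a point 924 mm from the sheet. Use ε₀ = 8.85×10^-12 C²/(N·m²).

E ≈ 395 N/C

The symmetry is planar: E is normal to the sheet and the same magnitude on both sides. Take a pillbox straddling the sheet with end-cap area A.
Flux Φ = 2EA and Q_enc = σA, so 2EA = σA/ε₀ ⇒ E = |σ|/(2ε₀), independent of distance.
E = |σ|/(2ε₀) = (7.00×10^-9)/(2·8.85×10^-12) = 395 N/C.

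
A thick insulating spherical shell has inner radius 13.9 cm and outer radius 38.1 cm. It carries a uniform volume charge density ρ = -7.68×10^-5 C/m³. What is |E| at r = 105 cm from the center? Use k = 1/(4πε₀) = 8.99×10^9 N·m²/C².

E ≈ 1.38×10^5 N/C

By spherical symmetry E is radial; choose a Gaussian sphere of radius r = 105 cm (r > 38.1 cm, enclosing the whole shell).
Q_enc = ρ·(4π/3)(b³ − a³) = (-7.68×10^-5)·(4π/3)·((0.381)³ − (0.139)³) = -1.693×10^-5 C.
Gauss's law: E·4πr² = Q_enc/ε₀.
E = k|Q_enc|/r² = (8.99×10^9)(1.693×10^-5)/(1.05)² = 1.38×10^5 N/C.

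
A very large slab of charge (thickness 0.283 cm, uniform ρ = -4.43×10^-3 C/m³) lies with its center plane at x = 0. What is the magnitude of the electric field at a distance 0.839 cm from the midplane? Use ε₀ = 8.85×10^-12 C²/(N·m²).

The point |x| = 0.839 cm lies outside the slab (half-thickness 0.001415 m). A symmetric pillbox spanning the full slab encloses Q_enc = ρ·d·A.
Flux = 2EA ⇒ E = |ρ|d/(2ε₀), independent of distance outside.
E = (4.43×10^-3)(0.00283)/(2·8.85×10^-12) = 7.08e5 N/C.

|E| = 7.08×10^5 V/m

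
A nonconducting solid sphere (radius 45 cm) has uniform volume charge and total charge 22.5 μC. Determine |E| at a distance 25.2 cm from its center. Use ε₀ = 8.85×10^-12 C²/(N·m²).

5.59×10^5 N/C

Take a concentric spherical Gaussian surface of radius r = 25.2 cm (r < R).
For a uniform sphere the enclosed fraction is (r/R)³, so Q_enc = (22.5 μC)(0.252/0.45)³ = 3.951×10^-6 C.
Gauss's law: E·4πr² = Q_enc/ε₀.
E = |Q_enc|/(4πε₀r²) = (3.951e-6)/(4π·8.85×10^-12·(0.252)²) = 5.59×10^5 N/C.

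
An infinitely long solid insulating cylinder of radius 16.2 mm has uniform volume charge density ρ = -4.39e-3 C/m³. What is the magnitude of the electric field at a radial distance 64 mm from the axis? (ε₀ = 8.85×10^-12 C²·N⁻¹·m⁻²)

1.02×10^6 V/m

Coaxial Gaussian cylinder, radius r = 64 mm, length L (r > 16.2 mm, full cross-section enclosed).
λ_enc = ρ·πR² = (-4.39×10^-3)π(0.0162)² = -3.619e-6 C/m.
By Gauss's law (flux through the curved wall only), E·2πrL = λ_enc L/ε₀.
E = |λ_enc|/(2πε₀r) = (3.619e-6)/(2π·8.85×10^-12·0.064) = 1.02×10^6 N/C.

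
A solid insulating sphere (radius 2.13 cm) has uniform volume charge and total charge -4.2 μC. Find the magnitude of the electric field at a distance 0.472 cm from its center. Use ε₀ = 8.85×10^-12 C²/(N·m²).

Use a concentric Gaussian sphere at r = 0.472 cm (r < R).
For a uniform sphere the enclosed fraction is (r/R)³, so Q_enc = (-4.2 μC)(0.00472/0.0213)³ = -4.57×10^-8 C.
Applying ∮E·dA = Q_enc/ε₀ with Φ = E(4πr²):
E = |Q_enc|/(4πε₀r²) = (4.57×10^-8)/(4π·8.85×10^-12·(0.00472)²) = 1.84×10^7 N/C.

E = 1.84e7 N/C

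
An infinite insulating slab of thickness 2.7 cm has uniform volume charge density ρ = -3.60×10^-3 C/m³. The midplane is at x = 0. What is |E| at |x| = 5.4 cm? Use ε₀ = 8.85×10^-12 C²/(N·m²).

The point |x| = 5.4 cm lies outside the slab (half-thickness 0.0135 m). A symmetric pillbox spanning the full slab encloses Q_enc = ρ·d·A.
Flux = 2EA ⇒ E = |ρ|d/(2ε₀), independent of distance outside.
E = (3.60×10^-3)(0.027)/(2·8.85×10^-12) = 5.49×10^6 N/C.

5.49×10^6 N/C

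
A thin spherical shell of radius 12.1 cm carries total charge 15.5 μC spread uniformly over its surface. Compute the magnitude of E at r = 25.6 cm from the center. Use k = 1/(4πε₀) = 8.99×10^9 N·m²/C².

E = 2.13×10^6 V/m

By spherical symmetry E is radial; choose a Gaussian sphere of radius r = 25.6 cm (r > 12.1 cm).
The entire shell is enclosed: Q_enc = 1.55×10^-5 C.
Gauss's law: E·4πr² = Q_enc/ε₀.
E = k|Q_enc|/r² = (8.99×10^9)(1.55×10^-5)/(0.256)² = 2.13×10^6 N/C.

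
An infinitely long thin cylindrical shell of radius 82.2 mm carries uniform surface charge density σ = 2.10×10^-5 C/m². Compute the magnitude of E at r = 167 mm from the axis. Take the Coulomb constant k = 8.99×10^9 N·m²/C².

E = 1.17×10^6 N/C

Take a coaxial cylindrical Gaussian surface of radius r = 167 mm and length L (r > 82.2 mm).
The whole shell is enclosed: λ_enc = σ·2πR = (2.10×10^-5)·2π·(0.0822) = 1.085e-5 C/m.
By Gauss's law (flux through the curved wall only), E·2πrL = λ_enc L/ε₀.
E = 2k|λ_enc|/r = 2(8.99×10^9)(1.085×10^-5)/(0.167) = 1.17×10^6 N/C.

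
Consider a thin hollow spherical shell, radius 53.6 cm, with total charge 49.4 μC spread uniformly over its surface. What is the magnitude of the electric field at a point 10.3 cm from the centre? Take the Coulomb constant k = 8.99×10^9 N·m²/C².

By spherical symmetry E is radial; choose a Gaussian sphere of radius r = 10.3 cm (inside the shell, r < 53.6 cm).
No charge lies within this surface, so Q_enc = 0 and Gauss's law gives E·4πr² = 0 ⇒ E = 0.

E = 0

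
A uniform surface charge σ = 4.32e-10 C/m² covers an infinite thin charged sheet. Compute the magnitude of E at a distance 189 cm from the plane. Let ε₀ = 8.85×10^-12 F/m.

Choose a cylindrical pillbox piercing the sheet, end faces (area A) parallel to it.
Only the two end caps contribute flux: Φ = 2EA. With Q_enc = σA, Gauss's law gives E = |σ|/(2ε₀).
E = |σ|/(2ε₀) = (4.32e-10)/(2·8.85×10^-12) = 24.4 N/C.

E = 24.4 N/C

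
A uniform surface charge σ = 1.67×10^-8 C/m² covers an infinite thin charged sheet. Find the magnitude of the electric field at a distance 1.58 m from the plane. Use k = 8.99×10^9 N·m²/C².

943 N/C

The symmetry is planar: E is normal to the sheet and the same magnitude on both sides. Take a pillbox straddling the sheet with end-cap area A.
Flux Φ = 2EA and Q_enc = σA, so 2EA = σA/ε₀ ⇒ E = |σ|/(2ε₀), independent of distance.
E = 2πk|σ| = 2π(8.99×10^9)(1.67e-8) = 943 N/C.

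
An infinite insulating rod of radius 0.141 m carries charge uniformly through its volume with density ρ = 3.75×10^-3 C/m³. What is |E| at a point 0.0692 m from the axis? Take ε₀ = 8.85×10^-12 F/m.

|E| = 1.47×10^7 N/C

Choose a coaxial cylinder of radius r = 0.0692 m (arbitrary length L) as the Gaussian surface (r < R).
Enclosed charge per unit length: λ_enc = ρ·πr² = (3.75×10^-3)π(0.0692)² = 5.641e-5 C/m.
Applying ∮E·dA = Q_enc/ε₀ with the end caps contributing no flux:
E = |λ_enc|/(2πε₀r) = (5.641×10^-5)/(2π·8.85×10^-12·0.0692) = 1.47×10^7 N/C.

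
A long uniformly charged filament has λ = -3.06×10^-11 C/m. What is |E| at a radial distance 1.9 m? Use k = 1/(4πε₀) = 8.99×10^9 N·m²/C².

Choose a coaxial cylinder of radius r = 1.9 m (arbitrary length L) as the Gaussian surface.
Q_enc = λL, so λ_enc = -3.06×10^-11 C/m.
Since E is radial and uniform over the curved surface, Φ = E·2πrL = Q_enc/ε₀ = λ_enc L/ε₀.
E = 2k|λ_enc|/r = 2(8.99×10^9)(3.06e-11)/(1.9) = 0.29 N/C.

|E| ≈ 0.29 V/m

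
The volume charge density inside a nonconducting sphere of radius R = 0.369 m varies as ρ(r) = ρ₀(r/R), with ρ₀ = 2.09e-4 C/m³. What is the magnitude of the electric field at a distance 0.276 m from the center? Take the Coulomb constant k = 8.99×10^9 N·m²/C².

E = 1.22e6 N/C

Use a concentric Gaussian sphere at r = 0.276 m (r < R).
Q_enc = ∫₀^r ρ(r')·4πr'² dr' = (4πρ₀/R) ∫₀^r r'^3 dr' = 4πρ₀ r^4/(4·R) = 1.033e-5 C.
Applying ∮E·dA = Q_enc/ε₀ with Φ = E(4πr²):
E = k|Q_enc|/r² = (8.99×10^9)(1.033×10^-5)/(0.276)² = 1.22e6 N/C.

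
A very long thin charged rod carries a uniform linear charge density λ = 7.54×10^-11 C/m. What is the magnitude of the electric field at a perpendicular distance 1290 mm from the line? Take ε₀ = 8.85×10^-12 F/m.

E ≈ 1.05 N/C

Choose a coaxial cylinder of radius r = 1290 mm (arbitrary length L) as the Gaussian surface.
Q_enc = λL, so λ_enc = 7.54e-11 C/m.
Gauss's law: E·2πrL = λ_enc L/ε₀.
E = |λ_enc|/(2πε₀r) = (7.54e-11)/(2π·8.85×10^-12·1.29) = 1.05 N/C.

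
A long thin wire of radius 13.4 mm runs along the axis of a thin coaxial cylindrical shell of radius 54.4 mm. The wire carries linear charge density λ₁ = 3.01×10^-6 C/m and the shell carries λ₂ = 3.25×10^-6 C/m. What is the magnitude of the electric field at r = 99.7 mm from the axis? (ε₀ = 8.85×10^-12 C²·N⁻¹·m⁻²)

Coaxial Gaussian cylinder, radius r = 99.7 mm, length L (r > 54.4 mm, enclosing both).
λ_enc = λ₁ + λ₂ = (3.01×10^-6) + (3.25×10^-6) = 6.26e-6 C/m.
Since E is radial and uniform over the curved surface, Φ = E·2πrL = Q_enc/ε₀ = λ_enc L/ε₀.
E = |λ_enc|/(2πε₀r) = (6.26×10^-6)/(2π·8.85×10^-12·0.0997) = 1.13e6 N/C.

|E| = 1.13×10^6 N/C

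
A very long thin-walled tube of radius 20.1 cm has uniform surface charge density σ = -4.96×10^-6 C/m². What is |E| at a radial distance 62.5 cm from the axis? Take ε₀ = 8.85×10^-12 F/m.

Choose a coaxial cylinder of radius r = 62.5 cm (arbitrary length L) as the Gaussian surface (r > 20.1 cm).
The whole shell is enclosed: λ_enc = σ·2πR = (-4.96×10^-6)·2π·(0.201) = -6.264×10^-6 C/m.
By Gauss's law (flux through the curved wall only), E·2πrL = λ_enc L/ε₀.
E = |λ_enc|/(2πε₀r) = (6.264e-6)/(2π·8.85×10^-12·0.625) = 1.80×10^5 N/C.

1.80e5 N/C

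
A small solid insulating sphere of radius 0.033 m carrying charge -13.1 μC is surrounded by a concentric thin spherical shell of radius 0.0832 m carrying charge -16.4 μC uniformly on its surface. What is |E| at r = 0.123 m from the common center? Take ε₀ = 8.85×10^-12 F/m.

Use a concentric Gaussian sphere at r = 0.123 m (r > 0.0832 m, enclosing both).
Q_enc = (-13.1 μC) + (-16.4 μC) = -2.95×10^-5 C.
Applying ∮E·dA = Q_enc/ε₀ with Φ = E(4πr²):
E = |Q_enc|/(4πε₀r²) = (2.95×10^-5)/(4π·8.85×10^-12·(0.123)²) = 1.75e7 N/C.

|E| ≈ 1.75×10^7 V/m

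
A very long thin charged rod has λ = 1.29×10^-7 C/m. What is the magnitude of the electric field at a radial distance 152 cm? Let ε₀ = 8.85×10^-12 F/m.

By cylindrical symmetry E is radial; use a coaxial Gaussian cylinder of radius 152 cm and length L.
Q_enc = λL, so λ_enc = 1.29×10^-7 C/m.
Since E is radial and uniform over the curved surface, Φ = E·2πrL = Q_enc/ε₀ = λ_enc L/ε₀.
E = |λ_enc|/(2πε₀r) = (1.29×10^-7)/(2π·8.85×10^-12·1.52) = 1.53×10^3 N/C.

E ≈ 1.53×10^3 N/C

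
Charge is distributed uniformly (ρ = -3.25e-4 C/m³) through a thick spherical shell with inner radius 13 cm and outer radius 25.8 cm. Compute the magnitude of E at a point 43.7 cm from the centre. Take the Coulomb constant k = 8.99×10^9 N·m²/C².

Symmetry ⇒ E = E(r) r̂. Gaussian sphere of radius r = 43.7 cm (r > 25.8 cm, enclosing the whole shell).
Q_enc = ρ·(4π/3)(b³ − a³) = (-3.25×10^-4)·(4π/3)·((0.258)³ − (0.13)³) = -2.039e-5 C.
Gauss's law: E·4πr² = Q_enc/ε₀.
E = k|Q_enc|/r² = (8.99×10^9)(2.039e-5)/(0.437)² = 9.60×10^5 N/C.

|E| = 9.60×10^5 N/C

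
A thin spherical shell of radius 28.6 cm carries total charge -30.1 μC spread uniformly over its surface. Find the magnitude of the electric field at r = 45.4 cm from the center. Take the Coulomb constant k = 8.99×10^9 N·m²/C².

1.31×10^6 N/C

Symmetry ⇒ E = E(r) r̂. Gaussian sphere of radius r = 45.4 cm (r > 28.6 cm).
The entire shell is enclosed: Q_enc = -3.01×10^-5 C.
By Gauss's law, ∮E·dA = E·4πr² = Q_enc/ε₀.
E = k|Q_enc|/r² = (8.99×10^9)(3.01e-5)/(0.454)² = 1.31×10^6 N/C.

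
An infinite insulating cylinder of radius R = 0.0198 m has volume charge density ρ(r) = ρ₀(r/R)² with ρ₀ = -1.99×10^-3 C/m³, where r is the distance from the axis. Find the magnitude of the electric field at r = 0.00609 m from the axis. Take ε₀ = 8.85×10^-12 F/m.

By cylindrical symmetry E is radial; use a coaxial Gaussian cylinder of radius 0.00609 m and length L (r < R).
Integrating ρ over the cross-section to radius r: λ_enc = (2πρ₀/R²) ∫₀^r r'^3 dr' = 2πρ₀ r^4/(4·R²) = -1.097×10^-8 C/m.
Applying ∮E·dA = Q_enc/ε₀ with the end caps contributing no flux:
E = |λ_enc|/(2πε₀r) = (1.097×10^-8)/(2π·8.85×10^-12·0.00609) = 3.24e4 N/C.

|E| ≈ 3.24e4 N/C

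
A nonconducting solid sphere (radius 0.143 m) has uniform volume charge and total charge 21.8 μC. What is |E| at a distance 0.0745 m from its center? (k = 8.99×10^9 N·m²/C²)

E ≈ 4.99e6 N/C

Use a concentric Gaussian sphere at r = 0.0745 m (r < R).
Only the charge within r is enclosed: Q_enc = Q·(r/R)³ = (21.8 μC)·(0.0745 m/0.143 m)³ = 3.083e-6 C.
Gauss's law: E·4πr² = Q_enc/ε₀.
E = k|Q_enc|/r² = (8.99×10^9)(3.083×10^-6)/(0.0745)² = 4.99e6 N/C.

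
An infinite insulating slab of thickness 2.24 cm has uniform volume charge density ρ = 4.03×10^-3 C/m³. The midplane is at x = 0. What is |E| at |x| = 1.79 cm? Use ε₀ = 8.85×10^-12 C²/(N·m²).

The point |x| = 1.79 cm lies outside the slab (half-thickness 0.0112 m). A symmetric pillbox spanning the full slab encloses Q_enc = ρ·d·A.
Flux = 2EA ⇒ E = |ρ|d/(2ε₀), independent of distance outside.
E = (4.03e-3)(0.0224)/(2·8.85×10^-12) = 5.10e6 N/C.

E ≈ 5.10e6 V/m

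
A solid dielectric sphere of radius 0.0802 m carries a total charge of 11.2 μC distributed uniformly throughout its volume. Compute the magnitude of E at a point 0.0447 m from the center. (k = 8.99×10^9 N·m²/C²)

E = 8.72×10^6 V/m

Symmetry ⇒ E = E(r) r̂. Gaussian sphere of radius r = 0.0447 m (r < R).
Only the charge within r is enclosed: Q_enc = Q·(r/R)³ = (11.2 μC)·(0.0447 m/0.0802 m)³ = 1.939×10^-6 C.
By Gauss's law, ∮E·dA = E·4πr² = Q_enc/ε₀.
E = k|Q_enc|/r² = (8.99×10^9)(1.939×10^-6)/(0.0447)² = 8.72×10^6 N/C.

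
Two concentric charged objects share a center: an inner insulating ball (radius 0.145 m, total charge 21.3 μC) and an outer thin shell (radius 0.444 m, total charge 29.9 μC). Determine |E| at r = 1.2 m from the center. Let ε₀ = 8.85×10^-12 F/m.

3.20×10^5 N/C

By spherical symmetry E is radial; choose a Gaussian sphere of radius r = 1.2 m (r > 0.444 m, enclosing both).
Q_enc = (21.3 μC) + (29.9 μC) = 5.12×10^-5 C.
By Gauss's law, ∮E·dA = E·4πr² = Q_enc/ε₀.
E = |Q_enc|/(4πε₀r²) = (5.12×10^-5)/(4π·8.85×10^-12·(1.2)²) = 3.20e5 N/C.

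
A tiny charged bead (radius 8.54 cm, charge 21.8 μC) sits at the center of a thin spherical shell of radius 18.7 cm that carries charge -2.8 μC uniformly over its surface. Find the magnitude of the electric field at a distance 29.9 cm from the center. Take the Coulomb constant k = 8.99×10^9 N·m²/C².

Take a concentric spherical Gaussian surface of radius r = 29.9 cm (r > 18.7 cm, enclosing both).
Q_enc = (21.8 μC) + (-2.8 μC) = 1.90×10^-5 C.
Since E is radial and uniform over the Gaussian sphere, Φ = E·4πr² = Q_enc/ε₀.
E = k|Q_enc|/r² = (8.99×10^9)(1.90×10^-5)/(0.299)² = 1.91e6 N/C.

1.91×10^6 V/m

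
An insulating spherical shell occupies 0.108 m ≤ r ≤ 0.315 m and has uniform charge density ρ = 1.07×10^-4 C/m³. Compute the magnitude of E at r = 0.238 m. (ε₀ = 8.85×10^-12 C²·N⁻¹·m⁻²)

By spherical symmetry E is radial; choose a Gaussian sphere of radius r = 0.238 m (within the shell material, 0.108 m < r < 0.315 m).
Enclosed charge is the volume from a to r: Q_enc = (4π/3)ρ(r³ − a³) = 5.478×10^-6 C.
Applying ∮E·dA = Q_enc/ε₀ with Φ = E(4πr²):
E = |Q_enc|/(4πε₀r²) = (5.478×10^-6)/(4π·8.85×10^-12·(0.238)²) = 8.70e5 N/C.

|E| = 8.70×10^5 N/C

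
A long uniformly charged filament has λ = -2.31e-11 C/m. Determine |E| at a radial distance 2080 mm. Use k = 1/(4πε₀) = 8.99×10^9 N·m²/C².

E ≈ 0.2 N/C

Choose a coaxial cylinder of radius r = 2080 mm (arbitrary length L) as the Gaussian surface.
Q_enc = λL, so λ_enc = -2.31e-11 C/m.
Applying ∮E·dA = Q_enc/ε₀ with the end caps contributing no flux:
E = 2k|λ_enc|/r = 2(8.99×10^9)(2.31e-11)/(2.08) = 0.2 N/C.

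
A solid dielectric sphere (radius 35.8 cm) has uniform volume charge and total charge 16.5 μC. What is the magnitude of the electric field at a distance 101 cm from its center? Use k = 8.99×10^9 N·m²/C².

By spherical symmetry E is radial; choose a Gaussian sphere of radius r = 101 cm (r > R, so the entire charge is enclosed).
Q_enc = 16.5 μC = 1.65×10^-5 C.
Since E is radial and uniform over the Gaussian sphere, Φ = E·4πr² = Q_enc/ε₀.
E = k|Q_enc|/r² = (8.99×10^9)(1.65e-5)/(1.01)² = 1.45e5 N/C.

E ≈ 1.45×10^5 N/C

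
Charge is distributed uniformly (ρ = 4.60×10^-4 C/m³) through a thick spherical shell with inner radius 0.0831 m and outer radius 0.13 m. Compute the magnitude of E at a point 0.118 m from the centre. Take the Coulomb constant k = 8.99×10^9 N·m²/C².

|E| ≈ 1.33×10^6 V/m

Take a concentric spherical Gaussian surface of radius r = 0.118 m (within the shell material, 0.0831 m < r < 0.13 m).
Enclosed charge is the volume from a to r: Q_enc = (4π/3)ρ(r³ − a³) = 2.06×10^-6 C.
Since E is radial and uniform over the Gaussian sphere, Φ = E·4πr² = Q_enc/ε₀.
E = k|Q_enc|/r² = (8.99×10^9)(2.06e-6)/(0.118)² = 1.33×10^6 N/C.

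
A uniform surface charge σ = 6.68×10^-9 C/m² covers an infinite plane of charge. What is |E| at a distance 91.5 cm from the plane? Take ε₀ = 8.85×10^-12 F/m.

By planar symmetry E is perpendicular to the sheet and uniform; use a Gaussian pillbox with flat faces of area A on each side of the sheet.
Flux Φ = 2EA and Q_enc = σA, so 2EA = σA/ε₀ ⇒ E = |σ|/(2ε₀), independent of distance.
E = |σ|/(2ε₀) = (6.68e-9)/(2·8.85×10^-12) = 377 N/C.

E ≈ 377 N/C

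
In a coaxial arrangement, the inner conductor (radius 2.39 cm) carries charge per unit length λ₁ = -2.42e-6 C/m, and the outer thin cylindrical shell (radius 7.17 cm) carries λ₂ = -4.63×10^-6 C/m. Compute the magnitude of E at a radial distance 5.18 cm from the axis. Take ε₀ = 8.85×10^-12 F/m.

By cylindrical symmetry E is radial; use a coaxial Gaussian cylinder of radius 5.18 cm and length L (between the conductors, 2.39 cm < r < 7.17 cm).
Only the inner wire is enclosed; the outer shell contributes nothing inside itself. λ_enc = λ₁ = -2.42×10^-6 C/m.
By Gauss's law (flux through the curved wall only), E·2πrL = λ_enc L/ε₀.
E = |λ_enc|/(2πε₀r) = (2.42×10^-6)/(2π·8.85×10^-12·0.0518) = 8.40×10^5 N/C.

E ≈ 8.40×10^5 N/C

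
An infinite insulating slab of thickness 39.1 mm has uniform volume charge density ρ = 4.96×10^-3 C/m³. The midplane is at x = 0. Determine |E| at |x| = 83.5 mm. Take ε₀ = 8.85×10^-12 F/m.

The point |x| = 83.5 mm lies outside the slab (half-thickness 0.01955 m). A symmetric pillbox spanning the full slab encloses Q_enc = ρ·d·A.
Flux = 2EA ⇒ E = |ρ|d/(2ε₀), independent of distance outside.
E = (4.96×10^-3)(0.0391)/(2·8.85×10^-12) = 1.10×10^7 N/C.

1.10×10^7 N/C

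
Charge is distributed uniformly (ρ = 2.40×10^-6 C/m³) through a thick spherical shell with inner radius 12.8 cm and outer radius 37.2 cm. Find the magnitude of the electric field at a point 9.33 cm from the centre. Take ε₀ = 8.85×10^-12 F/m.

Use a concentric Gaussian sphere at r = 9.33 cm (r < 12.8 cm, inside the empty cavity).
Q_enc = 0 (all charge lies at larger r); Gauss's law gives E = 0.

E = 0 (no enclosed charge)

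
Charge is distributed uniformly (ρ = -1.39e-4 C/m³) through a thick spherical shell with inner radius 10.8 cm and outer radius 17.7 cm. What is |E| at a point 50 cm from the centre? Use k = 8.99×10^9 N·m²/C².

Take a concentric spherical Gaussian surface of radius r = 50 cm (r > 17.7 cm, enclosing the whole shell).
Q_enc = ρ·(4π/3)(b³ − a³) = (-1.39e-4)·(4π/3)·((0.177)³ − (0.108)³) = -2.495e-6 C.
Gauss's law: E·4πr² = Q_enc/ε₀.
E = k|Q_enc|/r² = (8.99×10^9)(2.495×10^-6)/(0.5)² = 8.97e4 N/C.

8.97e4 N/C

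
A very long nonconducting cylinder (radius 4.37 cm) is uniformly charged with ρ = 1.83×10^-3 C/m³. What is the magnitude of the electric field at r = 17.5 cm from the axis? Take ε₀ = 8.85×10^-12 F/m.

Take a coaxial cylindrical Gaussian surface of radius r = 17.5 cm and length L (r > 4.37 cm, full cross-section enclosed).
λ_enc = ρ·πR² = (1.83×10^-3)π(0.0437)² = 1.098×10^-5 C/m.
Since E is radial and uniform over the curved surface, Φ = E·2πrL = Q_enc/ε₀ = λ_enc L/ε₀.
E = |λ_enc|/(2πε₀r) = (1.098×10^-5)/(2π·8.85×10^-12·0.175) = 1.13e6 N/C.

E ≈ 1.13e6 N/C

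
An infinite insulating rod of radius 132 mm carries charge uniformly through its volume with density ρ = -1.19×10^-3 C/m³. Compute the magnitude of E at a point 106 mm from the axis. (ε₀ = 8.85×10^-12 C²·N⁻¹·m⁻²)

E ≈ 7.13×10^6 N/C

Coaxial Gaussian cylinder, radius r = 106 mm, length L (r < R).
Charge inside radius r per length L is ρ·πr²·L, so λ_enc = ρπr² = -4.201×10^-5 C/m.
By Gauss's law (flux through the curved wall only), E·2πrL = λ_enc L/ε₀.
E = |λ_enc|/(2πε₀r) = (4.201e-5)/(2π·8.85×10^-12·0.106) = 7.13e6 N/C.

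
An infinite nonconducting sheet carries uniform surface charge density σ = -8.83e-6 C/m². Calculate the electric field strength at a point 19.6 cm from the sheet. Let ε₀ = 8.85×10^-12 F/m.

|E| ≈ 4.99e5 N/C

Choose a cylindrical pillbox piercing the sheet, end faces (area A) parallel to it.
Only the two end caps contribute flux: Φ = 2EA. With Q_enc = σA, Gauss's law gives E = |σ|/(2ε₀).
E = |σ|/(2ε₀) = (8.83×10^-6)/(2·8.85×10^-12) = 4.99e5 N/C.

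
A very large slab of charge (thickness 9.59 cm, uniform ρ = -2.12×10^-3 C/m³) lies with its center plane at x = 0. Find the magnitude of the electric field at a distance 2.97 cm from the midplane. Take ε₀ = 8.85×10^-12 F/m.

7.11×10^6 N/C

By symmetry E is perpendicular to the slab. A Gaussian pillbox from −2.97 cm to +2.97 cm (face area A) lies entirely within the slab.
Q_enc = ρ·(2x)·A and flux = 2EA, so 2EA = 2ρxA/ε₀ ⇒ E = |ρ|x/ε₀.
E = (2.12e-3)(0.0297)/(8.85×10^-12) = 7.11×10^6 N/C.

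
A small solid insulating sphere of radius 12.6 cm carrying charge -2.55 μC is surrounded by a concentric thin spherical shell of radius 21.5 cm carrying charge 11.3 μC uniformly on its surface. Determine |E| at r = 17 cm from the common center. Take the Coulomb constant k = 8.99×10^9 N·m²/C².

By spherical symmetry E is radial; choose a Gaussian sphere of radius r = 17 cm (between the bodies, 12.6 cm < r < 21.5 cm).
Only the inner charge is enclosed; the outer shell contributes nothing inside itself. Q_enc = -2.55 μC = -2.55×10^-6 C.
Since E is radial and uniform over the Gaussian sphere, Φ = E·4πr² = Q_enc/ε₀.
E = k|Q_enc|/r² = (8.99×10^9)(2.55e-6)/(0.17)² = 7.93×10^5 N/C.

|E| = 7.93e5 V/m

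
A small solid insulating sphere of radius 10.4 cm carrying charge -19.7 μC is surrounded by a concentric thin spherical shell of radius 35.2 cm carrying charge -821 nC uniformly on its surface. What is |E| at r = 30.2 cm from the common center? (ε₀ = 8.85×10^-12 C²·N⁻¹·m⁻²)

E = 1.94×10^6 V/m

Use a concentric Gaussian sphere at r = 30.2 cm (between the bodies, 10.4 cm < r < 35.2 cm).
Only the inner charge is enclosed; the outer shell contributes nothing inside itself. Q_enc = -19.7 μC = -1.97e-5 C.
Applying ∮E·dA = Q_enc/ε₀ with Φ = E(4πr²):
E = |Q_enc|/(4πε₀r²) = (1.97×10^-5)/(4π·8.85×10^-12·(0.302)²) = 1.94e6 N/C.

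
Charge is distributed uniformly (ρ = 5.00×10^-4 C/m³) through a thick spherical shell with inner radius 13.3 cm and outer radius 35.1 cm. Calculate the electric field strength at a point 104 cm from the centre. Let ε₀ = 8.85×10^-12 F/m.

Symmetry ⇒ E = E(r) r̂. Gaussian sphere of radius r = 104 cm (r > 35.1 cm, enclosing the whole shell).
Q_enc = ρ·(4π/3)(b³ − a³) = (5.00e-4)·(4π/3)·((0.351)³ − (0.133)³) = 8.564×10^-5 C.
Since E is radial and uniform over the Gaussian sphere, Φ = E·4πr² = Q_enc/ε₀.
E = |Q_enc|/(4πε₀r²) = (8.564×10^-5)/(4π·8.85×10^-12·(1.04)²) = 7.12e5 N/C.

E = 7.12×10^5 V/m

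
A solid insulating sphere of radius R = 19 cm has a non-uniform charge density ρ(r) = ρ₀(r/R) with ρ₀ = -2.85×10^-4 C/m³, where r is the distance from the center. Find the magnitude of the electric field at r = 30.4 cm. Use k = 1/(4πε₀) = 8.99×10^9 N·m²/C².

5.97×10^5 V/m

Use a concentric Gaussian sphere at r = 30.4 cm (r > R, all charge enclosed).
Q_enc = 4π ∫₀^R ρ₀(r'/R)^1 r'² dr' = 4πρ₀R³/4 = -6.141×10^-6 C.
Applying ∮E·dA = Q_enc/ε₀ with Φ = E(4πr²):
E = k|Q_enc|/r² = (8.99×10^9)(6.141×10^-6)/(0.304)² = 5.97e5 N/C.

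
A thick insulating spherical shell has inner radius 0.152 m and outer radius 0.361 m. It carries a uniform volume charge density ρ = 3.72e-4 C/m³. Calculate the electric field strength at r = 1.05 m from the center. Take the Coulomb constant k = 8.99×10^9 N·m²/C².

Take a concentric spherical Gaussian surface of radius r = 1.05 m (r > 0.361 m, enclosing the whole shell).
Q_enc = ρ·(4π/3)(b³ − a³) = (3.72×10^-4)·(4π/3)·((0.361)³ − (0.152)³) = 6.784×10^-5 C.
Applying ∮E·dA = Q_enc/ε₀ with Φ = E(4πr²):
E = k|Q_enc|/r² = (8.99×10^9)(6.784×10^-5)/(1.05)² = 5.53e5 N/C.

E ≈ 5.53×10^5 V/m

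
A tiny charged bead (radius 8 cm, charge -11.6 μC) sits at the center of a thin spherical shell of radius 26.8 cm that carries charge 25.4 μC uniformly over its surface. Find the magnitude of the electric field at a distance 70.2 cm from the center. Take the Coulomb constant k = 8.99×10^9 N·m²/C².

|E| = 2.52×10^5 V/m

Use a concentric Gaussian sphere at r = 70.2 cm (r > 26.8 cm, enclosing both).
Q_enc = (-11.6 μC) + (25.4 μC) = 1.38×10^-5 C.
Applying ∮E·dA = Q_enc/ε₀ with Φ = E(4πr²):
E = k|Q_enc|/r² = (8.99×10^9)(1.38×10^-5)/(0.702)² = 2.52×10^5 N/C.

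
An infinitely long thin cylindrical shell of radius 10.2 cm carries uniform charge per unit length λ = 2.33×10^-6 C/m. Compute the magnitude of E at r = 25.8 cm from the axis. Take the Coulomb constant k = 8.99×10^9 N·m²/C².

E = 1.62e5 V/m

Take a coaxial cylindrical Gaussian surface of radius r = 25.8 cm and length L (r > 10.2 cm).
The full line charge is enclosed: λ_enc = 2.33×10^-6 C/m.
Since E is radial and uniform over the curved surface, Φ = E·2πrL = Q_enc/ε₀ = λ_enc L/ε₀.
E = 2k|λ_enc|/r = 2(8.99×10^9)(2.33e-6)/(0.258) = 1.62e5 N/C.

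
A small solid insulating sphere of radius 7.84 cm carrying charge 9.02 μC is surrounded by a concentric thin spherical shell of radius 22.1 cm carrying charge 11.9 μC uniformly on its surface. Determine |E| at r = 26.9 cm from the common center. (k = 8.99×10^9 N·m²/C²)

E = 2.60×10^6 N/C

By spherical symmetry E is radial; choose a Gaussian sphere of radius r = 26.9 cm (r > 22.1 cm, enclosing both).
Q_enc = (9.02 μC) + (11.9 μC) = 2.092×10^-5 C.
Since E is radial and uniform over the Gaussian sphere, Φ = E·4πr² = Q_enc/ε₀.
E = k|Q_enc|/r² = (8.99×10^9)(2.092×10^-5)/(0.269)² = 2.60e6 N/C.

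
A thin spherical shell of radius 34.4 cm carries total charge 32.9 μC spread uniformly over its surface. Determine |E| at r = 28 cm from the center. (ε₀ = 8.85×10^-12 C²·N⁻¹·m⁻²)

Use a concentric Gaussian sphere at r = 28 cm (inside the shell, r < 34.4 cm).
No charge lies within this surface, so Q_enc = 0 and Gauss's law gives E·4πr² = 0 ⇒ E = 0.

E = 0 (no enclosed charge)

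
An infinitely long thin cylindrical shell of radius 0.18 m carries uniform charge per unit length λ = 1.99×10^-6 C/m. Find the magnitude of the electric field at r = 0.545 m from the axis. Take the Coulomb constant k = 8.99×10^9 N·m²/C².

6.57e4 N/C

Take a coaxial cylindrical Gaussian surface of radius r = 0.545 m and length L (r > 0.18 m).
The full line charge is enclosed: λ_enc = 1.99×10^-6 C/m.
Gauss's law: E·2πrL = λ_enc L/ε₀.
E = 2k|λ_enc|/r = 2(8.99×10^9)(1.99e-6)/(0.545) = 6.57×10^4 N/C.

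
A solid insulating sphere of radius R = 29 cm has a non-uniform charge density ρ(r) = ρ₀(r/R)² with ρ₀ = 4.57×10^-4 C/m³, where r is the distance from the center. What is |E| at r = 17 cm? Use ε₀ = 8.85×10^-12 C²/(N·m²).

Use a concentric Gaussian sphere at r = 17 cm (r < R).
Integrate the density: Q_enc = 4π ∫₀^r ρ₀(r'/R)^2 r'² dr' = 4πρ₀ r^5/(5·R²) = 1.939e-6 C.
Applying ∮E·dA = Q_enc/ε₀ with Φ = E(4πr²):
E = |Q_enc|/(4πε₀r²) = (1.939e-6)/(4π·8.85×10^-12·(0.17)²) = 6.03×10^5 N/C.

6.03×10^5 V/m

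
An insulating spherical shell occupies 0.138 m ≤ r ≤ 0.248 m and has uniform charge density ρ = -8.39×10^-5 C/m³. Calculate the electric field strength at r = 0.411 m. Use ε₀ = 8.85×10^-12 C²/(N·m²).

|E| ≈ 2.36e5 N/C

Take a concentric spherical Gaussian surface of radius r = 0.411 m (r > 0.248 m, enclosing the whole shell).
Q_enc = ρ·(4π/3)(b³ − a³) = (-8.39×10^-5)·(4π/3)·((0.248)³ − (0.138)³) = -4.437e-6 C.
Applying ∮E·dA = Q_enc/ε₀ with Φ = E(4πr²):
E = |Q_enc|/(4πε₀r²) = (4.437e-6)/(4π·8.85×10^-12·(0.411)²) = 2.36×10^5 N/C.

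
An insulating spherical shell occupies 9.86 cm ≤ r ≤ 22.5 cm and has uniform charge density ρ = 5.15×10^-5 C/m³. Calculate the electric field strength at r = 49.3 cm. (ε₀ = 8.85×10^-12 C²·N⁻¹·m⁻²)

E = 8.33e4 V/m

Symmetry ⇒ E = E(r) r̂. Gaussian sphere of radius r = 49.3 cm (r > 22.5 cm, enclosing the whole shell).
Q_enc = ρ·(4π/3)(b³ − a³) = (5.15×10^-5)·(4π/3)·((0.225)³ − (0.0986)³) = 2.25e-6 C.
By Gauss's law, ∮E·dA = E·4πr² = Q_enc/ε₀.
E = |Q_enc|/(4πε₀r²) = (2.25×10^-6)/(4π·8.85×10^-12·(0.493)²) = 8.33×10^4 N/C.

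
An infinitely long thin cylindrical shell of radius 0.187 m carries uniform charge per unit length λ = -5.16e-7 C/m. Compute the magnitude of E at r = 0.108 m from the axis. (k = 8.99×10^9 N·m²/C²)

By cylindrical symmetry E is radial; use a coaxial Gaussian cylinder of radius 0.108 m and length L (r < 0.187 m, inside the shell).
All the surface charge lies outside this cylinder: Q_enc = 0, hence E = 0.

E = 0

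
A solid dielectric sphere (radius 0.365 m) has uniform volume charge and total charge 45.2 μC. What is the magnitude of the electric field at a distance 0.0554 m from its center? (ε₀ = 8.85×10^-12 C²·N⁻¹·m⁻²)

E ≈ 4.63×10^5 N/C

By spherical symmetry E is radial; choose a Gaussian sphere of radius r = 0.0554 m (r < R).
Only the charge within r is enclosed: Q_enc = Q·(r/R)³ = (45.2 μC)·(0.0554 m/0.365 m)³ = 1.58×10^-7 C.
Applying ∮E·dA = Q_enc/ε₀ with Φ = E(4πr²):
E = |Q_enc|/(4πε₀r²) = (1.58×10^-7)/(4π·8.85×10^-12·(0.0554)²) = 4.63e5 N/C.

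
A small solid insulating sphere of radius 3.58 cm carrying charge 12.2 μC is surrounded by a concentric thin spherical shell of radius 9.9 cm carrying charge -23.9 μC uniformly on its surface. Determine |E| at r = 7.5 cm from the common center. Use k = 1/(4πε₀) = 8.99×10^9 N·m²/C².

By spherical symmetry E is radial; choose a Gaussian sphere of radius r = 7.5 cm (between the bodies, 3.58 cm < r < 9.9 cm).
The shell at 9.9 cm lies outside the Gaussian surface, so Q_enc = 12.2 μC = 1.22e-5 C.
By Gauss's law, ∮E·dA = E·4πr² = Q_enc/ε₀.
E = k|Q_enc|/r² = (8.99×10^9)(1.22×10^-5)/(0.075)² = 1.95×10^7 N/C.

E = 1.95×10^7 V/m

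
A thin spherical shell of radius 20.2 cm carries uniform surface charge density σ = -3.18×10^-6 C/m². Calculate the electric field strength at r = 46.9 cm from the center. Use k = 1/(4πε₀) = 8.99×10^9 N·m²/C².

|E| = 6.66e4 N/C

By spherical symmetry E is radial; choose a Gaussian sphere of radius r = 46.9 cm (r > 20.2 cm).
The entire shell is enclosed: Q_enc = σ·4πR² = (-3.18e-6)·4π·(0.202)² = -1.631×10^-6 C.
By Gauss's law, ∮E·dA = E·4πr² = Q_enc/ε₀.
E = k|Q_enc|/r² = (8.99×10^9)(1.631×10^-6)/(0.469)² = 6.66×10^4 N/C.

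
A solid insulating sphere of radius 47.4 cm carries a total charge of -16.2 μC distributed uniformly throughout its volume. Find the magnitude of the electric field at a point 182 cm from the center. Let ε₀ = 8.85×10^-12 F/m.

Use a concentric Gaussian sphere at r = 182 cm (r > R, so the entire charge is enclosed).
Q_enc = -16.2 μC = -1.62e-5 C.
By Gauss's law, ∮E·dA = E·4πr² = Q_enc/ε₀.
E = |Q_enc|/(4πε₀r²) = (1.62×10^-5)/(4π·8.85×10^-12·(1.82)²) = 4.40e4 N/C.

|E| ≈ 4.40×10^4 N/C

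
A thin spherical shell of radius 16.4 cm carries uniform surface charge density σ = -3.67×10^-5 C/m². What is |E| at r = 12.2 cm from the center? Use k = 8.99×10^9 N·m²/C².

E = 0

Symmetry ⇒ E = E(r) r̂. Gaussian sphere of radius r = 12.2 cm (inside the shell, r < 16.4 cm).
No charge lies within this surface, so Q_enc = 0 and Gauss's law gives E·4πr² = 0 ⇒ E = 0.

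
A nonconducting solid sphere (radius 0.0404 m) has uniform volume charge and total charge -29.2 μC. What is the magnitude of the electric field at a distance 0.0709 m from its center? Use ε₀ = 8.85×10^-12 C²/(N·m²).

Take a concentric spherical Gaussian surface of radius r = 0.0709 m (r > R, so the entire charge is enclosed).
Q_enc = -29.2 μC = -2.92e-5 C.
By Gauss's law, ∮E·dA = E·4πr² = Q_enc/ε₀.
E = |Q_enc|/(4πε₀r²) = (2.92e-5)/(4π·8.85×10^-12·(0.0709)²) = 5.22×10^7 N/C.

E ≈ 5.22e7 N/C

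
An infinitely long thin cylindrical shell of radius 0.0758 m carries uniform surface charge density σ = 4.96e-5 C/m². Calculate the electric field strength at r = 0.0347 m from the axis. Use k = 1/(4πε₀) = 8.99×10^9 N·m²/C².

E = 0

Choose a coaxial cylinder of radius r = 0.0347 m (arbitrary length L) as the Gaussian surface (r < 0.0758 m, inside the shell).
All the surface charge lies outside this cylinder: Q_enc = 0, hence E = 0.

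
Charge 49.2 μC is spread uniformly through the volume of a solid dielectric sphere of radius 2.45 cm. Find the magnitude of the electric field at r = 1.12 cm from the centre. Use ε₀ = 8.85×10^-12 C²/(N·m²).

By spherical symmetry E is radial; choose a Gaussian sphere of radius r = 1.12 cm (r < R).
Only the charge within r is enclosed: Q_enc = Q·(r/R)³ = (49.2 μC)·(1.12 cm/2.45 cm)³ = 4.70×10^-6 C.
By Gauss's law, ∮E·dA = E·4πr² = Q_enc/ε₀.
E = |Q_enc|/(4πε₀r²) = (4.70×10^-6)/(4π·8.85×10^-12·(0.0112)²) = 3.37×10^8 N/C.

|E| ≈ 3.37×10^8 V/m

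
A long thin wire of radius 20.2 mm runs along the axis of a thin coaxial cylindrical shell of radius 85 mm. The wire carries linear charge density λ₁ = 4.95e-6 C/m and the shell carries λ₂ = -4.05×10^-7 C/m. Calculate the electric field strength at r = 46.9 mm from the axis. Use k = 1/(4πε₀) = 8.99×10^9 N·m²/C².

Coaxial Gaussian cylinder, radius r = 46.9 mm, length L (between the conductors, 20.2 mm < r < 85 mm).
The shell at 85 mm lies outside the Gaussian surface, so λ_enc = λ₁ = 4.95×10^-6 C/m.
Since E is radial and uniform over the curved surface, Φ = E·2πrL = Q_enc/ε₀ = λ_enc L/ε₀.
E = 2k|λ_enc|/r = 2(8.99×10^9)(4.95e-6)/(0.0469) = 1.90×10^6 N/C.

E ≈ 1.90×10^6 N/C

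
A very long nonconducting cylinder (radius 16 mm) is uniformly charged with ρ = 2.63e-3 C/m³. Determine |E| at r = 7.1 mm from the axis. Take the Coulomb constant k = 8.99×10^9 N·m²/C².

Coaxial Gaussian cylinder, radius r = 7.1 mm, length L (r < R).
Charge inside radius r per length L is ρ·πr²·L, so λ_enc = ρπr² = 4.165×10^-7 C/m.
By Gauss's law (flux through the curved wall only), E·2πrL = λ_enc L/ε₀.
E = 2k|λ_enc|/r = 2(8.99×10^9)(4.165×10^-7)/(0.0071) = 1.05×10^6 N/C.

E = 1.05×10^6 V/m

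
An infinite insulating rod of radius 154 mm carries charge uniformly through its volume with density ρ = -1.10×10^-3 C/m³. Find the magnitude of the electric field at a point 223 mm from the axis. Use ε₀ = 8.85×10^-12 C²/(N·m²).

Coaxial Gaussian cylinder, radius r = 223 mm, length L (r > 154 mm, full cross-section enclosed).
λ_enc = ρ·πR² = (-1.10e-3)π(0.154)² = -8.196×10^-5 C/m.
Since E is radial and uniform over the curved surface, Φ = E·2πrL = Q_enc/ε₀ = λ_enc L/ε₀.
E = |λ_enc|/(2πε₀r) = (8.196×10^-5)/(2π·8.85×10^-12·0.223) = 6.61e6 N/C.

E ≈ 6.61×10^6 N/C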